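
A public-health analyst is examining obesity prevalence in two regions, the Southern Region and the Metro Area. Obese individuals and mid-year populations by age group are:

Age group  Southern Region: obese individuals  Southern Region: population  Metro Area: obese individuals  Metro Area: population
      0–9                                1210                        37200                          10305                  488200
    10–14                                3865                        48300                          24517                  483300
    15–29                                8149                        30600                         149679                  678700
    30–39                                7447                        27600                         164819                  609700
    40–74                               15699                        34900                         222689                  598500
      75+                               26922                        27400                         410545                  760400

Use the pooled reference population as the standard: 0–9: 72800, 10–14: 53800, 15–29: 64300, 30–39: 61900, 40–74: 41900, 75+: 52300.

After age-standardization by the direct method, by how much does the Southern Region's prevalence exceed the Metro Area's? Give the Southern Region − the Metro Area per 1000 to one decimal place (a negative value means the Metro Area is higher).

Age-specific rates per 1000 for the Southern Region: 32.527, 80.021, 266.307, 269.819, 449.828, 982.555.
For the Metro Area: 21.108, 50.728, 220.538, 270.328, 372.079, 539.907.
Standard total = 347000; weights = 0.2098, 0.1550, 0.1853, 0.1784, 0.1207, 0.1507.
The Southern Region: 0.2098×32.527 + 0.1550×80.021 + 0.1853×266.307 + 0.1784×269.819 + 0.1207×449.828 + 0.1507×982.555 = 319.1176 per 1000.
The Metro Area: 0.2098×21.108 + 0.1550×50.728 + 0.1853×220.538 + 0.1784×270.328 + 0.1207×372.079 + 0.1507×539.907 = 227.6857 per 1000.
Difference = 319.1176 − 227.6857 = 91.4319.

91.4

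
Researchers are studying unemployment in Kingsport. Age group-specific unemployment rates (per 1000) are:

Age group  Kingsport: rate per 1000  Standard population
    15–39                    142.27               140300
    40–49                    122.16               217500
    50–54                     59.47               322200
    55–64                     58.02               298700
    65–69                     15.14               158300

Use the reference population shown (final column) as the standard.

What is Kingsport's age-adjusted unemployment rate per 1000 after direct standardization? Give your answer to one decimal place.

Standard total = 1137000; weights = 0.1234, 0.1913, 0.2834, 0.2627, 0.1392.
Standardized rate: 0.1234×142.27 + 0.1913×122.16 + 0.2834×59.47 + 0.2627×58.02 + 0.1392×15.14 = 75.1264 per 1000.

75.1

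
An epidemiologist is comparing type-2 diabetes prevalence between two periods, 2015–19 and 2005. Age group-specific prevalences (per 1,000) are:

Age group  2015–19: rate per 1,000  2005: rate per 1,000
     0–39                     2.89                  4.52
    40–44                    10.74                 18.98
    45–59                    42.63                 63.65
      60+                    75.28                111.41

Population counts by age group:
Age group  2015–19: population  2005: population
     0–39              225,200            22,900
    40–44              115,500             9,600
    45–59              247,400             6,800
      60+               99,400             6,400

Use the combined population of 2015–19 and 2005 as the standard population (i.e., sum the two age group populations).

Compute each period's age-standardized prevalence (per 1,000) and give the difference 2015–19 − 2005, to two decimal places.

-14.46

Combined standard total = 733,200; weights = 0.3384, 0.1706, 0.3467, 0.1443.
2015–19: 0.3384×2.89 + 0.1706×10.74 + 0.3467×42.63 + 0.1443×75.28 = 28.4530 per 1,000.
2005: 0.3384×4.52 + 0.1706×18.98 + 0.3467×63.65 + 0.1443×111.41 = 42.9116 per 1,000.
Difference = 28.4530 − 42.9116 = -14.4586.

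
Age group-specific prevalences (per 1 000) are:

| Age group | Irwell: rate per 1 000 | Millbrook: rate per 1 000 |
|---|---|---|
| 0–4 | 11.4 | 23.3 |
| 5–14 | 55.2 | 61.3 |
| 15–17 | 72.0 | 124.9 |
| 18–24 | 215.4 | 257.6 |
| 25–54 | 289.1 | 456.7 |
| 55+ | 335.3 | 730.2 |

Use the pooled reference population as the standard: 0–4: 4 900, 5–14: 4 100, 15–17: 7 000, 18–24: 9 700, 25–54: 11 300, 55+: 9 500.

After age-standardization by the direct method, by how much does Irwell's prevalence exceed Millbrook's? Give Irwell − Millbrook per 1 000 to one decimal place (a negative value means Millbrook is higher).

Standard total = 46 500; weights = 0.1054, 0.0882, 0.1505, 0.2086, 0.2430, 0.2043.
Irwell: 0.1054×11.4 + 0.0882×55.2 + 0.1505×72.0 + 0.2086×215.4 + 0.2430×289.1 + 0.2043×335.3 = 200.5966 per 1 000.
Millbrook: 0.1054×23.3 + 0.0882×61.3 + 0.1505×124.9 + 0.2086×257.6 + 0.2430×456.7 + 0.2043×730.2 = 340.5619 per 1 000.
Difference = 200.5966 − 340.5619 = -139.9654.

-140.0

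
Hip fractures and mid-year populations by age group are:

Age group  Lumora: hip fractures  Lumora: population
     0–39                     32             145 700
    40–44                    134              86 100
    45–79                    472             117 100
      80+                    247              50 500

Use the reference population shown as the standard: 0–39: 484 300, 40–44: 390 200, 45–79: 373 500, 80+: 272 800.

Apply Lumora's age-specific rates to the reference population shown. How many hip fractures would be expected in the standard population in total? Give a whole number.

3553

Age-specific rates per 100 000 for Lumora: 21.96, 155.63, 403.07, 489.11.
Expected hip fractures = Σ (standard pop × age-specific rate ÷ 100 000)
= 484 300×21.96/100 000 + 390 200×155.63/100 000 + 373 500×403.07/100 000 + 272 800×489.11/100 000
= 106.37 + 607.28 + 1505.48 + 1334.29 = 3553.42.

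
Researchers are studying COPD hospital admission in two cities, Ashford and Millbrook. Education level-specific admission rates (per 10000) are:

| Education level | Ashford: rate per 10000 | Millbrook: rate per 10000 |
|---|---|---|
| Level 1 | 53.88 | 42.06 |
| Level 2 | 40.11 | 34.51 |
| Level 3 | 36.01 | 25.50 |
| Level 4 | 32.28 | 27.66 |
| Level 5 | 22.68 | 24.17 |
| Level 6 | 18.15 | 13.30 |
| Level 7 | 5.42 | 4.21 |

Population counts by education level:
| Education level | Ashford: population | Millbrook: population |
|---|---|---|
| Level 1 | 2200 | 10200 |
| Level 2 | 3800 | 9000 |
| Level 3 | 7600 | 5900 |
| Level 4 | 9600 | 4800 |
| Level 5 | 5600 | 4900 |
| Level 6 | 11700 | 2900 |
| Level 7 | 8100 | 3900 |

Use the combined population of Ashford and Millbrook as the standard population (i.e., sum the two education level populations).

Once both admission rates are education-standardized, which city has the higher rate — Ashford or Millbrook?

Ashford

Combined standard total = 90200; weights = 0.1375, 0.1419, 0.1497, 0.1596, 0.1164, 0.1619, 0.1330.
Ashford: 0.1375×53.88 + 0.1419×40.11 + 0.1497×36.01 + 0.1596×32.28 + 0.1164×22.68 + 0.1619×18.15 + 0.1330×5.42 = 29.9408 per 10000.
Millbrook: 0.1375×42.06 + 0.1419×34.51 + 0.1497×25.50 + 0.1596×27.66 + 0.1164×24.17 + 0.1619×13.30 + 0.1330×4.21 = 24.4380 per 10000.
The crude rates (25.47 vs 28.76) would put Millbrook higher, but that reflects its education composition; once standardized to a common education structure, Ashford has the higher underlying rate.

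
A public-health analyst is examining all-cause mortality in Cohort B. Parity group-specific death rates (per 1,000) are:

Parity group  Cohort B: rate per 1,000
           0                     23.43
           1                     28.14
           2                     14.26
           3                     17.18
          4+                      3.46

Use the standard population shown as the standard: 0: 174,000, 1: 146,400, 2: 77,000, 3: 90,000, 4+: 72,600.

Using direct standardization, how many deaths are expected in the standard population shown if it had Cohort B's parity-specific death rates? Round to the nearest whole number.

11092

Expected deaths = Σ (standard pop × parity-specific rate ÷ 1,000)
= 174,000×23.43/1,000 + 146,400×28.14/1,000 + 77,000×14.26/1,000 + 90,000×17.18/1,000 + 72,600×3.46/1,000
= 4076.82 + 4119.70 + 1098.02 + 1546.20 + 251.20 = 11091.93.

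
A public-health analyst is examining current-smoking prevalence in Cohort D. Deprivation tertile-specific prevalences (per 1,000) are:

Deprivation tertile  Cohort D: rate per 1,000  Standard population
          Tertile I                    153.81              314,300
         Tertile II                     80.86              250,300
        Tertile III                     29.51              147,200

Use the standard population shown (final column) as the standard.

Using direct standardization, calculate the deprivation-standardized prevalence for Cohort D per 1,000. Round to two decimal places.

Standard total = 711,800; weights = 0.4416, 0.3516, 0.2068.
Standardized rate: 0.4416×153.81 + 0.3516×80.86 + 0.2068×29.51 = 102.4524 per 1,000.

102.45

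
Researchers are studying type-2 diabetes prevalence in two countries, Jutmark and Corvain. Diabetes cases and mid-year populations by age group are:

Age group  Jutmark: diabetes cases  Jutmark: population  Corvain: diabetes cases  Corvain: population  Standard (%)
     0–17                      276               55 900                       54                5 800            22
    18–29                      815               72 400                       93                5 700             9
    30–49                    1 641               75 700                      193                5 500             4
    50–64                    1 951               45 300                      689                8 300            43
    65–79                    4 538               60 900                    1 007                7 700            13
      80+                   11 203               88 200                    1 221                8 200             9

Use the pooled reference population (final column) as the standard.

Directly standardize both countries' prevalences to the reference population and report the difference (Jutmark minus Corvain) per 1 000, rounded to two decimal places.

-28.41

Age-specific rates per 1 000 for Jutmark: 4.937, 11.257, 21.678, 43.068, 74.516, 127.018.
For Corvain: 9.310, 16.316, 35.091, 83.012, 130.779, 148.902.
Standard weights: 0.22, 0.09, 0.04, 0.43, 0.13, 0.09.
Jutmark: 0.2200×4.937 + 0.0900×11.257 + 0.0400×21.678 + 0.4300×43.068 + 0.1300×74.516 + 0.0900×127.018 = 42.6045 per 1 000.
Corvain: 0.2200×9.310 + 0.0900×16.316 + 0.0400×35.091 + 0.4300×83.012 + 0.1300×130.779 + 0.0900×148.902 = 71.0180 per 1 000.
Difference = 42.6045 − 71.0180 = -28.4135.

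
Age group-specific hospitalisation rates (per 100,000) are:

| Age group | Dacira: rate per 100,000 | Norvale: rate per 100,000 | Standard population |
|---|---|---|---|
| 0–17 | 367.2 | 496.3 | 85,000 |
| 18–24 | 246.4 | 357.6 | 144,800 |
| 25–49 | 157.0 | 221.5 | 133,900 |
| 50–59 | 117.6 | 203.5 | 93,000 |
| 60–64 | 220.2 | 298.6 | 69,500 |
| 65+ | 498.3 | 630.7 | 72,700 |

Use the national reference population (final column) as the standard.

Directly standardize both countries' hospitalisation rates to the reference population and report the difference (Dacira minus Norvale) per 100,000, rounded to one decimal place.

Standard total = 598,900; weights = 0.1419, 0.2418, 0.2236, 0.1553, 0.1160, 0.1214.
Dacira: 0.1419×367.2 + 0.2418×246.4 + 0.2236×157.0 + 0.1553×117.6 + 0.1160×220.2 + 0.1214×498.3 = 251.0939 per 100,000.
Norvale: 0.1419×496.3 + 0.2418×357.6 + 0.2236×221.5 + 0.1553×203.5 + 0.1160×298.6 + 0.1214×630.7 = 349.2318 per 100,000.
Difference = 251.0939 − 349.2318 = -98.1379.

-98.1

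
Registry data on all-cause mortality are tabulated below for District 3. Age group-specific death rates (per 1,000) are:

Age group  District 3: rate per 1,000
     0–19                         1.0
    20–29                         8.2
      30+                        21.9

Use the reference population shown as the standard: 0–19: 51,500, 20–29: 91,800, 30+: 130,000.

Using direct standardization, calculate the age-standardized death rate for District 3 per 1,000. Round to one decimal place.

Standard total = 273,300; weights = 0.1884, 0.3359, 0.4757.
Standardized rate: 0.1884×1.0 + 0.3359×8.2 + 0.4757×21.9 = 13.3599 per 1,000.

13.4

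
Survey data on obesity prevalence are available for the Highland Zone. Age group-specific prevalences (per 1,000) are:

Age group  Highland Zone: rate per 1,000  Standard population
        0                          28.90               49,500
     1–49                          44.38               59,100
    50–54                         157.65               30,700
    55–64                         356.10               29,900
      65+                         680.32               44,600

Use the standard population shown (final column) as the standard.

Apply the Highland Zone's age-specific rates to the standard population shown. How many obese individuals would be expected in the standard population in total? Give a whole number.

Expected obese individuals = Σ (standard pop × age-specific rate ÷ 1,000)
= 49,500×28.90/1,000 + 59,100×44.38/1,000 + 30,700×157.65/1,000 + 29,900×356.10/1,000 + 44,600×680.32/1,000
= 1430.55 + 2622.86 + 4839.85 + 10647.39 + 30342.27 = 49882.93.

49883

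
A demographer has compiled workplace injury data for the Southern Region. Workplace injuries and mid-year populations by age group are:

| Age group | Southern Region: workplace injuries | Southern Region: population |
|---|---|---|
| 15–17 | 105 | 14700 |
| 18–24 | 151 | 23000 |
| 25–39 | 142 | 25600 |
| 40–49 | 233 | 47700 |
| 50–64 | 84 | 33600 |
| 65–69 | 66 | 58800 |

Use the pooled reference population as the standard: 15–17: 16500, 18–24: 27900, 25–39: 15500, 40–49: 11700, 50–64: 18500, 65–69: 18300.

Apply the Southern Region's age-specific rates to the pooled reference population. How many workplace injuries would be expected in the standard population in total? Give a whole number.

511

Age-specific rates per 10000 for the Southern Region: 71.43, 65.65, 55.47, 48.85, 25.00, 11.22.
Expected workplace injuries = Σ (standard pop × age-specific rate ÷ 10000)
= 16500×71.43/10000 + 27900×65.65/10000 + 15500×55.47/10000 + 11700×48.85/10000 + 18500×25.00/10000 + 18300×11.22/10000
= 117.86 + 183.17 + 85.98 + 57.15 + 46.25 + 20.54 = 510.95.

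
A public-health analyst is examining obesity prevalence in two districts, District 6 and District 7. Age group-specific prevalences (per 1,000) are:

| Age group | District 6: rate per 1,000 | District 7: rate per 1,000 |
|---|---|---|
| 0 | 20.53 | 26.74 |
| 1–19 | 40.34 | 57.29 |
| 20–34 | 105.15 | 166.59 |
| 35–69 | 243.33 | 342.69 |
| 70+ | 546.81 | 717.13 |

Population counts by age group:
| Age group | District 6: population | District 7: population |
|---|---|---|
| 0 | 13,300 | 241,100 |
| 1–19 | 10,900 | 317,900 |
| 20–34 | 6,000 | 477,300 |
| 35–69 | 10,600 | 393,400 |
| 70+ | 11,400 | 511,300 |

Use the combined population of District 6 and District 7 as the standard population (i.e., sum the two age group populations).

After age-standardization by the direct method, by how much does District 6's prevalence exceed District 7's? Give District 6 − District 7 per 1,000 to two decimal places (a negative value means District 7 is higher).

-83.29

Combined standard total = 1,993,200; weights = 0.1276, 0.1650, 0.2425, 0.2027, 0.2622.
District 6: 0.1276×20.53 + 0.1650×40.34 + 0.2425×105.15 + 0.2027×243.33 + 0.2622×546.81 = 227.4877 per 1,000.
District 7: 0.1276×26.74 + 0.1650×57.29 + 0.2425×166.59 + 0.2027×342.69 + 0.2622×717.13 = 310.7782 per 1,000.
Difference = 227.4877 − 310.7782 = -83.2905.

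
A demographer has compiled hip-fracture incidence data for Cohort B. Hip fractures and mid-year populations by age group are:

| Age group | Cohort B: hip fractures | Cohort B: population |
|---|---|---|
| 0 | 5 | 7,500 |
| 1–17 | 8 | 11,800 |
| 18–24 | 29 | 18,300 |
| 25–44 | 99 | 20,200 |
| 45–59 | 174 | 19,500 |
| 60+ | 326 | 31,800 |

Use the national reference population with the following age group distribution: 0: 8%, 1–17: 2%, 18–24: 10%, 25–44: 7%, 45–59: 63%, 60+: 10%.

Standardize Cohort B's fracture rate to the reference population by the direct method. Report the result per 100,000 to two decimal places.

721.51

Age-specific rates per 100,000 for Cohort B: 66.67, 67.80, 158.47, 490.10, 892.31, 1025.16.
Standard weights: 0.08, 0.02, 0.10, 0.07, 0.63, 0.10.
Standardized rate: 0.0800×66.67 + 0.0200×67.80 + 0.1000×158.47 + 0.0700×490.10 + 0.6300×892.31 + 0.1000×1025.16 = 721.5128 per 100,000.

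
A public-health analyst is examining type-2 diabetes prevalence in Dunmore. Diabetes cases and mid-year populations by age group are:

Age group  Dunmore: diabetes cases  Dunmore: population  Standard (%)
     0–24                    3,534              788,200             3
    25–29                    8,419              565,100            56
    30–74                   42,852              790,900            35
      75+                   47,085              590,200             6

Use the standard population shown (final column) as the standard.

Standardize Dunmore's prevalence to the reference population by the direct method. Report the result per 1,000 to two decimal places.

Age-specific rates per 1,000 for Dunmore: 4.484, 14.898, 54.181, 79.778.
Standard weights: 0.03, 0.56, 0.35, 0.06.
Standardized rate: 0.0300×4.484 + 0.5600×14.898 + 0.3500×54.181 + 0.0600×79.778 = 32.2277 per 1,000.

32.23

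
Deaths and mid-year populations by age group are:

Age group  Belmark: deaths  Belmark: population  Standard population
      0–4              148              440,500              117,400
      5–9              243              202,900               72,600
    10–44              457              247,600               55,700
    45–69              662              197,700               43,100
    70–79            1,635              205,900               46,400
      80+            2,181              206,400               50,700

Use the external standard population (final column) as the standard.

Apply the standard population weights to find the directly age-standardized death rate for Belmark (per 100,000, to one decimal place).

331.1

Age-specific rates per 100,000 for Belmark: 33.60, 119.76, 184.57, 334.85, 794.07, 1056.69.
Standard total = 385,900; weights = 0.3042, 0.1881, 0.1443, 0.1117, 0.1202, 0.1314.
Standardized rate: 0.3042×33.60 + 0.1881×119.76 + 0.1443×184.57 + 0.1117×334.85 + 0.1202×794.07 + 0.1314×1056.69 = 331.0988 per 100,000.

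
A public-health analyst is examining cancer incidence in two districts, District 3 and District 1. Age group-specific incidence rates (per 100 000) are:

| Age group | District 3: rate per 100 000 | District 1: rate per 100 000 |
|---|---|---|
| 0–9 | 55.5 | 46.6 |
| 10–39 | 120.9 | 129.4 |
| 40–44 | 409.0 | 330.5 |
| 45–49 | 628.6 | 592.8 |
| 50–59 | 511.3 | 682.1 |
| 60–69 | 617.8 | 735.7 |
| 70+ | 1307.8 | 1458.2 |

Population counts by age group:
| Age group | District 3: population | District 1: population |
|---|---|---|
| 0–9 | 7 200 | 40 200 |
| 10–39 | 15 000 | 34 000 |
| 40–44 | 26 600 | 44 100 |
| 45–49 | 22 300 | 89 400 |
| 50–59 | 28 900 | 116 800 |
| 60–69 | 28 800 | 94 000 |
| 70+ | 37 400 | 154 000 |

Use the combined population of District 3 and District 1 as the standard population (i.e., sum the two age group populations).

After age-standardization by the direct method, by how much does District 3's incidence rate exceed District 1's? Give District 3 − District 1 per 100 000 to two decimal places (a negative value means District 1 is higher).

-79.32

Combined standard total = 738 700; weights = 0.0642, 0.0663, 0.0957, 0.1512, 0.1972, 0.1662, 0.2591.
District 3: 0.0642×55.5 + 0.0663×120.9 + 0.0957×409.0 + 0.1512×628.6 + 0.1972×511.3 + 0.1662×617.8 + 0.2591×1307.8 = 688.1831 per 100 000.
District 1: 0.0642×46.6 + 0.0663×129.4 + 0.0957×330.5 + 0.1512×592.8 + 0.1972×682.1 + 0.1662×735.7 + 0.2591×1458.2 = 767.5064 per 100 000.
Difference = 688.1831 − 767.5064 = -79.3232.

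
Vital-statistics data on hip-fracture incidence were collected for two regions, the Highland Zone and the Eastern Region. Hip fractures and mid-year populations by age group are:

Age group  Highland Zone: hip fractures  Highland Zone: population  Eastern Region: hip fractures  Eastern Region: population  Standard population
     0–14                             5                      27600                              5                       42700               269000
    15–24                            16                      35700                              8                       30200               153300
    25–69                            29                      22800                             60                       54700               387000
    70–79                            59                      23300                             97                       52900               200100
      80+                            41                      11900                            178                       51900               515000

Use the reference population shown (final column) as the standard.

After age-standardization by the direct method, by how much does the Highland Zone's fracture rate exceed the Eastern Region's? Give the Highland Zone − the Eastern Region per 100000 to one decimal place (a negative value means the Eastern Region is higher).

Age-specific rates per 100000 for the Highland Zone: 18.12, 44.82, 127.19, 253.22, 344.54.
For the Eastern Region: 11.71, 26.49, 109.69, 183.36, 342.97.
Standard total = 1524400; weights = 0.1765, 0.1006, 0.2539, 0.1313, 0.3378.
The Highland Zone: 0.1765×18.12 + 0.1006×44.82 + 0.2539×127.19 + 0.1313×253.22 + 0.3378×344.54 = 189.6310 per 100000.
The Eastern Region: 0.1765×11.71 + 0.1006×26.49 + 0.2539×109.69 + 0.1313×183.36 + 0.3378×342.97 = 172.5138 per 100000.
Difference = 189.6310 − 172.5138 = 17.1173.

17.1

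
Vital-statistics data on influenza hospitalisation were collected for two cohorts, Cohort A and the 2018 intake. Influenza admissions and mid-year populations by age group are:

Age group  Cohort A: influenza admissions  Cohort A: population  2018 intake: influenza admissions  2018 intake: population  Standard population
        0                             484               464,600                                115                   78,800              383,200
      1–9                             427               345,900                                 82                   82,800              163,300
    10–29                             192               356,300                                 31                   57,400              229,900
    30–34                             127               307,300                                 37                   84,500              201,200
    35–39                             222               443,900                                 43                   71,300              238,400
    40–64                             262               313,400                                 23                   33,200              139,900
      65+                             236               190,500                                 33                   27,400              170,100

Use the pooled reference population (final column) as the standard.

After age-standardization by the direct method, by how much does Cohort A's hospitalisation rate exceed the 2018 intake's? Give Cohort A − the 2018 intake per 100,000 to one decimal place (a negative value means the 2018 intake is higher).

Age-specific rates per 100,000 for Cohort A: 104.18, 123.45, 53.89, 41.33, 50.01, 83.60, 123.88.
For the 2018 intake: 145.94, 99.03, 54.01, 43.79, 60.31, 69.28, 120.44.
Standard total = 1,526,000; weights = 0.2511, 0.1070, 0.1507, 0.1318, 0.1562, 0.0917, 0.1115.
Cohort A: 0.2511×104.18 + 0.1070×123.45 + 0.1507×53.89 + 0.1318×41.33 + 0.1562×50.01 + 0.0917×83.60 + 0.1115×123.88 = 82.2239 per 100,000.
The 2018 intake: 0.2511×145.94 + 0.1070×99.03 + 0.1507×54.01 + 0.1318×43.79 + 0.1562×60.31 + 0.0917×69.28 + 0.1115×120.44 = 90.3527 per 100,000.
Difference = 82.2239 − 90.3527 = -8.1288.

-8.1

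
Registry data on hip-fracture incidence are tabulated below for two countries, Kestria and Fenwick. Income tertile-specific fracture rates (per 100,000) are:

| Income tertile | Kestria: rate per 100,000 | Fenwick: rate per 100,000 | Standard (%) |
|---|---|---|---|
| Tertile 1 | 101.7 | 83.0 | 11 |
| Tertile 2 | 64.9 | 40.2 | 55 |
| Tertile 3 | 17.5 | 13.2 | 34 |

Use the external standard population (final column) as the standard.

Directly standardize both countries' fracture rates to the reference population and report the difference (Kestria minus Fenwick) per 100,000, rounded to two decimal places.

17.10

Standard weights: 0.11, 0.55, 0.34.
Kestria: 0.1100×101.7 + 0.5500×64.9 + 0.3400×17.5 = 52.8320 per 100,000.
Fenwick: 0.1100×83.0 + 0.5500×40.2 + 0.3400×13.2 = 35.7280 per 100,000.
Difference = 52.8320 − 35.7280 = 17.1040.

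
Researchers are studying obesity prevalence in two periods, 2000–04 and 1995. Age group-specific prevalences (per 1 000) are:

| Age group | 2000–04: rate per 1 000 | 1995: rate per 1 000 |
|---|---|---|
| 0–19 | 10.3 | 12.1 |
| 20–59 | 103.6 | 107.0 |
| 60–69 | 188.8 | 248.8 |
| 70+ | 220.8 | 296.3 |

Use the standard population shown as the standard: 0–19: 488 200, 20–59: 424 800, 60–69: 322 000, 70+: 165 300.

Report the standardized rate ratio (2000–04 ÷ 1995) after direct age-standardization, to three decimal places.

Standard total = 1 400 300; weights = 0.3486, 0.3034, 0.2300, 0.1180.
2000–04: 0.3486×10.3 + 0.3034×103.6 + 0.2300×188.8 + 0.1180×220.8 = 104.4987 per 1 000.
1995: 0.3486×12.1 + 0.3034×107.0 + 0.2300×248.8 + 0.1180×296.3 = 128.8672 per 1 000.
Ratio = 104.4987 ÷ 128.8672 = 0.81090.

0.811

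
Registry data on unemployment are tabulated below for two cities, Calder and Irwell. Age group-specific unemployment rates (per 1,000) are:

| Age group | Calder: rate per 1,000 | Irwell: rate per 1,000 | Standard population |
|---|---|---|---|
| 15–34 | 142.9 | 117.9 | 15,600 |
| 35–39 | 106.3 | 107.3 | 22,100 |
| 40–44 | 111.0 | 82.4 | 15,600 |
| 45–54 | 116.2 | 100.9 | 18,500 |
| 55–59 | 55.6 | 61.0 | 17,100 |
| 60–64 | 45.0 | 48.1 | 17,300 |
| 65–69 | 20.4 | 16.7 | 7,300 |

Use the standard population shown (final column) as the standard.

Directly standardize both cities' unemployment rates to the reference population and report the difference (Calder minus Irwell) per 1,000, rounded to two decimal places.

Standard total = 113,500; weights = 0.1374, 0.1947, 0.1374, 0.1630, 0.1507, 0.1524, 0.0643.
Calder: 0.1374×142.9 + 0.1947×106.3 + 0.1374×111.0 + 0.1630×116.2 + 0.1507×55.6 + 0.1524×45.0 + 0.0643×20.4 = 91.0833 per 1,000.
Irwell: 0.1374×117.9 + 0.1947×107.3 + 0.1374×82.4 + 0.1630×100.9 + 0.1507×61.0 + 0.1524×48.1 + 0.0643×16.7 = 82.4652 per 1,000.
Difference = 91.0833 − 82.4652 = 8.6181.

8.62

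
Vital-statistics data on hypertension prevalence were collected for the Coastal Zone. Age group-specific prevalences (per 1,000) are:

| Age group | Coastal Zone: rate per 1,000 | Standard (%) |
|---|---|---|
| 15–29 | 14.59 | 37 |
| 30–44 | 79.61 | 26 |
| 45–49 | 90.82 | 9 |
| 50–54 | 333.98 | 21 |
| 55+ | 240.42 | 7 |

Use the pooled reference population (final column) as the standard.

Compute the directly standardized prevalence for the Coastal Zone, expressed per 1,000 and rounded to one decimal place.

121.2

Standard weights: 0.37, 0.26, 0.09, 0.21, 0.07.
Standardized rate: 0.3700×14.59 + 0.2600×79.61 + 0.0900×90.82 + 0.2100×333.98 + 0.0700×240.42 = 121.2359 per 1,000.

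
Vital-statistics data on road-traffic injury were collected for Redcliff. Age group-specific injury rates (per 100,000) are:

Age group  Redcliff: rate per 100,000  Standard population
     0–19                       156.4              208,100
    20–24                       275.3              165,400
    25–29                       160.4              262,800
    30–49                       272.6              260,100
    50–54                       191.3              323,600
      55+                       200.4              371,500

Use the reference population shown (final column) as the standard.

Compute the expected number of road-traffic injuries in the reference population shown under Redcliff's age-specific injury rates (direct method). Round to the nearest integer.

Expected road-traffic injuries = Σ (standard pop × age-specific rate ÷ 100,000)
= 208,100×156.4/100,000 + 165,400×275.3/100,000 + 262,800×160.4/100,000 + 260,100×272.6/100,000 + 323,600×191.3/100,000 + 371,500×200.4/100,000
= 325.47 + 455.35 + 421.53 + 709.03 + 619.05 + 744.49 = 3274.91.

3275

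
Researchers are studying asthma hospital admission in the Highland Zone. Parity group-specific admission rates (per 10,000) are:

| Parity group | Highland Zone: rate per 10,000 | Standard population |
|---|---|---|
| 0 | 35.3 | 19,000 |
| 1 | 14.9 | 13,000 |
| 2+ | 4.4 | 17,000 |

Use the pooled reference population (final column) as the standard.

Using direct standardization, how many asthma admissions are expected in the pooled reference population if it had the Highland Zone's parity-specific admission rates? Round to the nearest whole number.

94

Expected asthma admissions = Σ (standard pop × parity-specific rate ÷ 10,000)
= 19,000×35.3/10,000 + 13,000×14.9/10,000 + 17,000×4.4/10,000
= 67.07 + 19.37 + 7.48 = 93.92.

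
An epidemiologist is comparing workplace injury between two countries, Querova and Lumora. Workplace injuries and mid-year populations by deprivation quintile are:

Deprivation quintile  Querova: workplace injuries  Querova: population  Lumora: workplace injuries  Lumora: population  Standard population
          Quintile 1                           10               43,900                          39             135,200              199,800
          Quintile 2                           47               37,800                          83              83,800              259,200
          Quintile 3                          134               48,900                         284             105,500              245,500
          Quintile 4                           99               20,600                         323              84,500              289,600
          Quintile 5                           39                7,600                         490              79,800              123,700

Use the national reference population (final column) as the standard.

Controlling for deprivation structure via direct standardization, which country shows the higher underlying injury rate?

Querova

Deprivation-specific rates per 10,000 for Querova: 2.28, 12.43, 27.40, 48.06, 51.32.
For Lumora: 2.88, 9.90, 26.92, 38.22, 61.40.
Standard total = 1,117,800; weights = 0.1787, 0.2319, 0.2196, 0.2591, 0.1107.
Querova: 0.1787×2.28 + 0.2319×12.43 + 0.2196×27.40 + 0.2591×48.06 + 0.1107×51.32 = 27.4386 per 10,000.
Lumora: 0.1787×2.88 + 0.2319×9.90 + 0.2196×26.92 + 0.2591×38.22 + 0.1107×61.40 = 25.4230 per 10,000.
The crude rates (20.72 vs 24.94) would put Lumora higher, but that reflects its deprivation composition; once standardized to a common deprivation structure, Querova has the higher underlying rate.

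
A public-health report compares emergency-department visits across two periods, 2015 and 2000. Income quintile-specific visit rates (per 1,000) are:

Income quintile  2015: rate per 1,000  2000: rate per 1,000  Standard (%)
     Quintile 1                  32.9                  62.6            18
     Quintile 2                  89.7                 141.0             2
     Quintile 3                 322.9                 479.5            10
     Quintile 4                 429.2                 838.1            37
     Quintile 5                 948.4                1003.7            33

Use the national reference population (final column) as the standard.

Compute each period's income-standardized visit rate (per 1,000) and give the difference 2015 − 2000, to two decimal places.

-191.57

Standard weights: 0.18, 0.02, 0.10, 0.37, 0.33.
2015: 0.1800×32.9 + 0.0200×89.7 + 0.1000×322.9 + 0.3700×429.2 + 0.3300×948.4 = 511.7820 per 1,000.
2000: 0.1800×62.6 + 0.0200×141.0 + 0.1000×479.5 + 0.3700×838.1 + 0.3300×1003.7 = 703.3560 per 1,000.
Difference = 511.7820 − 703.3560 = -191.5740.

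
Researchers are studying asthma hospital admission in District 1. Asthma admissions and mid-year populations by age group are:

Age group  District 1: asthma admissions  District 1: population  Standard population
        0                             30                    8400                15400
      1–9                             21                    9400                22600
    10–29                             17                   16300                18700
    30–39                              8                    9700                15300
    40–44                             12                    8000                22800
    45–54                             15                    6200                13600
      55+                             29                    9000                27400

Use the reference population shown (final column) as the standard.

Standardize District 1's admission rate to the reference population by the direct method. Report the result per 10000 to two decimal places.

21.58

Age-specific rates per 10000 for District 1: 35.71, 22.34, 10.43, 8.25, 15.00, 24.19, 32.22.
Standard total = 135800; weights = 0.1134, 0.1664, 0.1377, 0.1127, 0.1679, 0.1001, 0.2018.
Standardized rate: 0.1134×35.71 + 0.1664×22.34 + 0.1377×10.43 + 0.1127×8.25 + 0.1679×15.00 + 0.1001×24.19 + 0.2018×32.22 = 21.5761 per 10000.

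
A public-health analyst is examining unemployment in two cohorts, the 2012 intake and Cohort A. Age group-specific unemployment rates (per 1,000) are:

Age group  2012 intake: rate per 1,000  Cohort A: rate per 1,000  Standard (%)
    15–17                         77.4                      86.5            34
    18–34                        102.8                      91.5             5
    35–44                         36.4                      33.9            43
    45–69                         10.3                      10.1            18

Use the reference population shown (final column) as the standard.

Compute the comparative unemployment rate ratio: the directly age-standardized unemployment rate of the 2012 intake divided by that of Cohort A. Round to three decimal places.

Standard weights: 0.34, 0.05, 0.43, 0.18.
The 2012 intake: 0.3400×77.4 + 0.0500×102.8 + 0.4300×36.4 + 0.1800×10.3 = 48.9620 per 1,000.
Cohort A: 0.3400×86.5 + 0.0500×91.5 + 0.4300×33.9 + 0.1800×10.1 = 50.3800 per 1,000.
Ratio = 48.9620 ÷ 50.3800 = 0.97185.

0.972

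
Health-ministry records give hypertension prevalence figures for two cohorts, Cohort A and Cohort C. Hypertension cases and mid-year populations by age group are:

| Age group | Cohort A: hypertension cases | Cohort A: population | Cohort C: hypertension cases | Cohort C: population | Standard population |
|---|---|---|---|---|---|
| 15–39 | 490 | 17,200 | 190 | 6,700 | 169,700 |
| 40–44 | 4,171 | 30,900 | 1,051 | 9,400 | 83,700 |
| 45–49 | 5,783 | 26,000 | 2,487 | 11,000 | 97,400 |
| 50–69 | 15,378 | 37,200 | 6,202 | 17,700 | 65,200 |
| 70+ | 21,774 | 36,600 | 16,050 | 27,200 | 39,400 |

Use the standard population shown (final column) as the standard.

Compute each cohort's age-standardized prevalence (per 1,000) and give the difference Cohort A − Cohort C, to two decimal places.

Age-specific rates per 1,000 for Cohort A: 28.488, 134.984, 222.423, 413.387, 594.918.
For Cohort C: 28.358, 111.809, 226.091, 350.395, 590.074.
Standard total = 455,400; weights = 0.3726, 0.1838, 0.2139, 0.1432, 0.0865.
Cohort A: 0.3726×28.488 + 0.1838×134.984 + 0.2139×222.423 + 0.1432×413.387 + 0.0865×594.918 = 193.6523 per 1,000.
Cohort C: 0.3726×28.358 + 0.1838×111.809 + 0.2139×226.091 + 0.1432×350.395 + 0.0865×590.074 = 180.6910 per 1,000.
Difference = 193.6523 − 180.6910 = 12.9612.

12.96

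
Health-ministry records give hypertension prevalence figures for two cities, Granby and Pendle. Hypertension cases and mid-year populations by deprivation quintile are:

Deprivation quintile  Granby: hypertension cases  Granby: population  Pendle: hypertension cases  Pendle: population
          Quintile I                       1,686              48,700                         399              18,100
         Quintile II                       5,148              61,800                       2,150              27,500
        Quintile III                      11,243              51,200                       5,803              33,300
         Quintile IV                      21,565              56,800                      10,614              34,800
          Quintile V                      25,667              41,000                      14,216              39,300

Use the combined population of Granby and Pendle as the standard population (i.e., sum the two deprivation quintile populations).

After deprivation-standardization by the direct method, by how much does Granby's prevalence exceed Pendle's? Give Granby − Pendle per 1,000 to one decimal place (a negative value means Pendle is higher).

Deprivation-specific rates per 1,000 for Granby: 34.620, 83.301, 219.590, 379.665, 626.024.
For Pendle: 22.044, 78.182, 174.264, 305.000, 361.730.
Combined standard total = 412,500; weights = 0.1619, 0.2165, 0.2048, 0.2221, 0.1947.
Granby: 0.1619×34.620 + 0.2165×83.301 + 0.2048×219.590 + 0.2221×379.665 + 0.1947×626.024 = 274.7972 per 1,000.
Pendle: 0.1619×22.044 + 0.2165×78.182 + 0.2048×174.264 + 0.2221×305.000 + 0.1947×361.730 = 194.3381 per 1,000.
Difference = 274.7972 − 194.3381 = 80.4592.

80.5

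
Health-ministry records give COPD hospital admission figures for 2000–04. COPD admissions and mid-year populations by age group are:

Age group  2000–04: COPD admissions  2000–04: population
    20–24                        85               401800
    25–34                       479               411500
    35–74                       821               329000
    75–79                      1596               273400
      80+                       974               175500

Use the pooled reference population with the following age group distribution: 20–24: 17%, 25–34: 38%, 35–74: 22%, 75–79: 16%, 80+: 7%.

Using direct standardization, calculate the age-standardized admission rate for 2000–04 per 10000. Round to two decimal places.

Age-specific rates per 10000 for 2000–04: 2.12, 11.64, 24.95, 58.38, 55.50.
Standard weights: 0.17, 0.38, 0.22, 0.16, 0.07.
Standardized rate: 0.1700×2.12 + 0.3800×11.64 + 0.2200×24.95 + 0.1600×58.38 + 0.0700×55.50 = 23.4980 per 10000.

23.50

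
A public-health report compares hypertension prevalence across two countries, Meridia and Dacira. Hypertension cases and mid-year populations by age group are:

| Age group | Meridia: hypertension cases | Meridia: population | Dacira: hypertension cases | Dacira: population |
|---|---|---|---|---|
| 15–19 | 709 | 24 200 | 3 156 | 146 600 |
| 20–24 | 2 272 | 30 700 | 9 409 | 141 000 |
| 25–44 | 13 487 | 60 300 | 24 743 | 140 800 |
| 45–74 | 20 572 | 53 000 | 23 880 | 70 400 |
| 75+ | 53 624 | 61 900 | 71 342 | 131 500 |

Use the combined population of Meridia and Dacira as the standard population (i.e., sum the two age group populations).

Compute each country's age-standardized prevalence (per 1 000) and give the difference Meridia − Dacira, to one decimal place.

Age-specific rates per 1 000 for Meridia: 29.298, 74.007, 223.665, 388.151, 866.300.
For Dacira: 21.528, 66.730, 175.732, 339.205, 542.525.
Combined standard total = 860 400; weights = 0.1985, 0.1996, 0.2337, 0.1434, 0.2248.
Meridia: 0.1985×29.298 + 0.1996×74.007 + 0.2337×223.665 + 0.1434×388.151 + 0.2248×866.300 = 323.2570 per 1 000.
Dacira: 0.1985×21.528 + 0.1996×66.730 + 0.2337×175.732 + 0.1434×339.205 + 0.2248×542.525 = 229.2612 per 1 000.
Difference = 323.2570 − 229.2612 = 93.9958.

94.0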